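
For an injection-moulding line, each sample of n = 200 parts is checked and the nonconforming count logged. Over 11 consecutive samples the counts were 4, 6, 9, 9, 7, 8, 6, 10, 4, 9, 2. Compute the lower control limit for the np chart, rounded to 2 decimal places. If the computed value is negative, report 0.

0.00

p̄ = Σdᵢ / (k·n) = 74 / (11 × 200) = 0.03364
LCL = np̄ − 3·√(np̄(1−p̄)) = 6.7273 − 3 × 2.5497 = -0.9218 → 0 (negative, so LCL = 0)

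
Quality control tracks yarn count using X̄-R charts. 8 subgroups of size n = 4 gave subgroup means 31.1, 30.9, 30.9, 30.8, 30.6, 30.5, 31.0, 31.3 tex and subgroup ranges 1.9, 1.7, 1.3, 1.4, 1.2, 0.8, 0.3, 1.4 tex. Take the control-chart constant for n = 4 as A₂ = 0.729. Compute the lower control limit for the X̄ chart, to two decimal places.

X̄̄ = (31.1 + 30.9 + 30.9 + 30.8 + 30.6 + 30.5 + 31.0 + 31.3) / 8 = 247.1000 / 8 = 30.8875
R̄ = (1.9 + 1.7 + 1.3 + 1.4 + 1.2 + 0.8 + 0.3 + 1.4) / 8 = 10.0000 / 8 = 1.2500
LCL = X̄̄ − A₂·R̄ = 30.8875 − 0.729 × 1.2500 = 29.9763

29.98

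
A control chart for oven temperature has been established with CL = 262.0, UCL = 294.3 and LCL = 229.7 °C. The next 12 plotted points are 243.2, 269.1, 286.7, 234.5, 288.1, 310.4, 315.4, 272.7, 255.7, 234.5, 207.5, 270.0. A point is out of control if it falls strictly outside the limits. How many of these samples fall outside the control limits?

Compare each point to [229.7, 294.3]: sample 6 = 310.4 > UCL; sample 7 = 315.4 > UCL; sample 11 = 207.5 < LCL.

3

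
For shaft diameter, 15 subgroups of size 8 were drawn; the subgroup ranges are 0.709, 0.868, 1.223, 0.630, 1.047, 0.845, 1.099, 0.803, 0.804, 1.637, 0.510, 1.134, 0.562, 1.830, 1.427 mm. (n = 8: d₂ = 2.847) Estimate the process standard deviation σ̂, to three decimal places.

0.354

R̄ = (0.709 + 0.868 + 1.223 + 0.630 + 1.047 + 0.845 + 1.099 + 0.803 + 0.804 + 1.637 + 0.510 + 1.134 + 0.562 + 1.830 + 1.427) / 15 = 1.0085
σ̂ = R̄ / d₂ = 1.0085 / 2.847 = 0.3542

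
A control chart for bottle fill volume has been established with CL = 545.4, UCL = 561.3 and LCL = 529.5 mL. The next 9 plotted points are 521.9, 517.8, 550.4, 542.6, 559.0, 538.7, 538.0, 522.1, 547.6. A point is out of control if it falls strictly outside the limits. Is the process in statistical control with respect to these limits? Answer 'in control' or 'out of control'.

Compare each point to [529.5, 561.3]: sample 1 = 521.9 < LCL; sample 2 = 517.8 < LCL; sample 8 = 522.1 < LCL.

out of control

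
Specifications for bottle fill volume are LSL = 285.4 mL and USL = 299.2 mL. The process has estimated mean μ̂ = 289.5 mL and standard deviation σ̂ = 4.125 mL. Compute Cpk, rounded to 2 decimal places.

Cpu = (USL − μ̂) / (3σ̂) = (299.2 − 289.5) / (3 × 4.125) = 0.7838; Cpl = (μ̂ − LSL) / (3σ̂) = (289.5 − 285.4) / (3 × 4.125) = 0.3313; Cpk = min(Cpu, Cpl) = 0.3313

0.33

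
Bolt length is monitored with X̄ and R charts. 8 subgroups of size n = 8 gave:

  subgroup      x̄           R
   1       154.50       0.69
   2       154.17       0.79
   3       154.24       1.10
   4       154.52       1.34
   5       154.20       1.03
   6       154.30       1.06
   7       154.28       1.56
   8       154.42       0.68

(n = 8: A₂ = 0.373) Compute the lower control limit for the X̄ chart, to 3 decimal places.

153.944

X̄̄ = (154.50 + 154.17 + 154.24 + 154.52 + 154.20 + 154.30 + 154.28 + 154.42) / 8 = 1234.6300 / 8 = 154.3288
R̄ = (0.69 + 0.79 + 1.10 + 1.34 + 1.03 + 1.06 + 1.56 + 0.68) / 8 = 8.2500 / 8 = 1.0312
LCL = X̄̄ − A₂·R̄ = 154.3288 − 0.373 × 1.0312 = 153.9441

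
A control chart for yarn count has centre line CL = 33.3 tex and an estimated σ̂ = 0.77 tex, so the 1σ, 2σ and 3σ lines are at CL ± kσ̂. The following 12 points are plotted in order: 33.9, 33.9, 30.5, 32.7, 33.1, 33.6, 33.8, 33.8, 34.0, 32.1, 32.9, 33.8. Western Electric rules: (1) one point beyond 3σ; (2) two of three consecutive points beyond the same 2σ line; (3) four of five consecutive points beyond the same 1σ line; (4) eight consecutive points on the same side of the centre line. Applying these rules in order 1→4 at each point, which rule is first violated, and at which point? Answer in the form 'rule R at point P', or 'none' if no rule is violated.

rule 1 at point 3

Zone of each point (C = within 1σ̂, B = 1σ̂–2σ̂, A = 2σ̂–3σ̂, * = beyond 3σ̂; sign = side of CL): 1:+C, 2:+C, 3:-*, 4:-C, 5:-C, 6:+C, 7:+C, 8:+C, 9:+C, 10:-B, 11:-C, 12:+C
Rule 1 (one point beyond the 3σ limits) is satisfied at point 3.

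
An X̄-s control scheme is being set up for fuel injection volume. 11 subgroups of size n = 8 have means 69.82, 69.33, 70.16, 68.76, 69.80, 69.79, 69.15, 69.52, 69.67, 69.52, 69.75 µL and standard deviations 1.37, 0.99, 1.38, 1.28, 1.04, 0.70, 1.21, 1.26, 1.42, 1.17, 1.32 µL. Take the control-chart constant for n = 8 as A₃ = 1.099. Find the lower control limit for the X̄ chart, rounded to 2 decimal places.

68.26

X̄̄ = (69.82 + 69.33 + 70.16 + 68.76 + 69.80 + 69.79 + 69.15 + 69.52 + 69.67 + 69.52 + 69.75) / 11 = 69.5700
s̄ = (1.37 + 0.99 + 1.38 + 1.28 + 1.04 + 0.70 + 1.21 + 1.26 + 1.42 + 1.17 + 1.32) / 11 = 1.1945
LCL = X̄̄ − A₃·s̄ = 69.5700 − 1.099 × 1.1945 = 68.2572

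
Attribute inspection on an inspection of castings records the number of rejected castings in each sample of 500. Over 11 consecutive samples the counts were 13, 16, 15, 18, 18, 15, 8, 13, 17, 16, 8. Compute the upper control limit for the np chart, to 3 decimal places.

25.444

p̄ = Σdᵢ / (k·n) = 157 / (11 × 500) = 0.02855
UCL = np̄ + 3·√(np̄(1−p̄)) = 14.2727 + 3 × √(14.2727×0.97145) = 14.2727 + 3 × 3.7236 = 25.4436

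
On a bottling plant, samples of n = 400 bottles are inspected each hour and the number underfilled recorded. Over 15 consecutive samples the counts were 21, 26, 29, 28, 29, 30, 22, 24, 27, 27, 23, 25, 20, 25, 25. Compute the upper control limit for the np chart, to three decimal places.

p̄ = Σdᵢ / (k·n) = 381 / (15 × 400) = 0.06350
UCL = np̄ + 3·√(np̄(1−p̄)) = 25.4000 + 3 × √(25.4000×0.93650) = 25.4000 + 3 × 4.8772 = 40.0316

40.032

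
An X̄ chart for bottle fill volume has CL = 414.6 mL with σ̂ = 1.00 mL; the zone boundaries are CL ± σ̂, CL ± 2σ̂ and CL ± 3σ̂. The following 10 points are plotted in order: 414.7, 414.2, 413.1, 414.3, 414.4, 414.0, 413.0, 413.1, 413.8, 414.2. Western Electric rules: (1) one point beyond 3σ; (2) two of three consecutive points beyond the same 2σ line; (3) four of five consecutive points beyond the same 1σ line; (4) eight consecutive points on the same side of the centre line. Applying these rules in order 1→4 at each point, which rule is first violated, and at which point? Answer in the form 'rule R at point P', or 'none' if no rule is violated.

rule 4 at point 9

Zone of each point (C = within 1σ̂, B = 1σ̂–2σ̂, A = 2σ̂–3σ̂, * = beyond 3σ̂; sign = side of CL): 1:+C, 2:-C, 3:-B, 4:-C, 5:-C, 6:-C, 7:-B, 8:-B, 9:-C, 10:-C
Rule 4 (eight consecutive points on the same side of the centre line) is satisfied at point 9.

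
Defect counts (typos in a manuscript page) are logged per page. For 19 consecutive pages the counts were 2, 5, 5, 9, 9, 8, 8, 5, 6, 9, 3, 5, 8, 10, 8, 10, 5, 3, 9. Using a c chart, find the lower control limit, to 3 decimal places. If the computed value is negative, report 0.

0.000

c̄ = (2 + 5 + 5 + 9 + 9 + 8 + 8 + 5 + 6 + 9 + 3 + 5 + 8 + 10 + 8 + 10 + 5 + 3 + 9) / 19 = 127 / 19 = 6.6842
LCL = c̄ − 3√c̄ = 6.6842 − 3 × 2.5854 = -1.0719 → 0 (cannot be negative)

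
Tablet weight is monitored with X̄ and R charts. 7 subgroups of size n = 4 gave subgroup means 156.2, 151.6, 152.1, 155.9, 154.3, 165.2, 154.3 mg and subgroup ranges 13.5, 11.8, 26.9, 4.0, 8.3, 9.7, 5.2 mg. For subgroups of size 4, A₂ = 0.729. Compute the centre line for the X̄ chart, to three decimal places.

X̄̄ = (156.2 + 151.6 + 152.1 + 155.9 + 154.3 + 165.2 + 154.3) / 7 = 1089.6000 / 7 = 155.6571
CL = X̄̄ = 155.6571

155.657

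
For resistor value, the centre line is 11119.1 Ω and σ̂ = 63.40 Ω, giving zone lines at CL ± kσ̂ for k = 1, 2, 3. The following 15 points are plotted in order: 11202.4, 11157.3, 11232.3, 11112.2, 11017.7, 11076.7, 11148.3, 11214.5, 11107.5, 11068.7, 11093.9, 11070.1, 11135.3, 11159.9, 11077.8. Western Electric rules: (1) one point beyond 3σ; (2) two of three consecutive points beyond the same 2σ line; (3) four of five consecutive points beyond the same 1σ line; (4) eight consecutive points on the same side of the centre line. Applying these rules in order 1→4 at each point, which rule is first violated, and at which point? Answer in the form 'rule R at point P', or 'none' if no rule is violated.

none

Zone of each point (C = within 1σ̂, B = 1σ̂–2σ̂, A = 2σ̂–3σ̂, * = beyond 3σ̂; sign = side of CL): 1:+B, 2:+C, 3:+B, 4:-C, 5:-B, 6:-C, 7:+C, 8:+B, 9:-C, 10:-C, 11:-C, 12:-C, 13:+C, 14:+C, 15:-C
No rule fires across all 15 points.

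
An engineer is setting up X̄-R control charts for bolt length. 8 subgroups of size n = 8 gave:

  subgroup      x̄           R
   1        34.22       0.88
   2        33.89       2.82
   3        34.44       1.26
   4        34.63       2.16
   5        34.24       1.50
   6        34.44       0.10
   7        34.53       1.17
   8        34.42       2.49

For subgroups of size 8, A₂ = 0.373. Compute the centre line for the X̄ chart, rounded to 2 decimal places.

34.35

X̄̄ = (34.22 + 33.89 + 34.44 + 34.63 + 34.24 + 34.44 + 34.53 + 34.42) / 8 = 274.8100 / 8 = 34.3513
CL = X̄̄ = 34.3513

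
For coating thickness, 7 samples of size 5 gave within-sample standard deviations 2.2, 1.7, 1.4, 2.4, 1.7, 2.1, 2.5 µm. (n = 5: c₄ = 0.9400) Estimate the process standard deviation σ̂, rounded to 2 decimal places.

2.13

s̄ = (2.2 + 1.7 + 1.4 + 2.4 + 1.7 + 2.1 + 2.5) / 7 = 2.0000
σ̂ = s̄ / c₄ = 2.0000 / 0.9400 = 2.1277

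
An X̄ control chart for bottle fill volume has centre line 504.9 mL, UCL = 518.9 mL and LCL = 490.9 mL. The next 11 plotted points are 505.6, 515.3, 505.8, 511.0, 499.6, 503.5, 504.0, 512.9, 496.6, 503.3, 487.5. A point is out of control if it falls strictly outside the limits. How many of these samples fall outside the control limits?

1

Compare each point to [490.9, 518.9]: sample 11 = 487.5 < LCL.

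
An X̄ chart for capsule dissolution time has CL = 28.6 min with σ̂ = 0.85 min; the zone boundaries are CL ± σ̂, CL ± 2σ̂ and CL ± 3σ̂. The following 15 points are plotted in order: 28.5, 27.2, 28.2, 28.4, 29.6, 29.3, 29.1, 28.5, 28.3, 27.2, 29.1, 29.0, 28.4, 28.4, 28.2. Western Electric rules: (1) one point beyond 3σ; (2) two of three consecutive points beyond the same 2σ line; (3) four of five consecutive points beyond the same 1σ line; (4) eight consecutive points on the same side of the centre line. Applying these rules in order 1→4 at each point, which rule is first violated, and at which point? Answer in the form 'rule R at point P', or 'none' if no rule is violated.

none

Zone of each point (C = within 1σ̂, B = 1σ̂–2σ̂, A = 2σ̂–3σ̂, * = beyond 3σ̂; sign = side of CL): 1:-C, 2:-B, 3:-C, 4:-C, 5:+B, 6:+C, 7:+C, 8:-C, 9:-C, 10:-B, 11:+C, 12:+C, 13:-C, 14:-C, 15:-C
No rule fires across all 15 points.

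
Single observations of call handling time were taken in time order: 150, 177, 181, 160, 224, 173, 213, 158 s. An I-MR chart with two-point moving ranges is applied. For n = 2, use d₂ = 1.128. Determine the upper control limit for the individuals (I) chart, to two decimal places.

X̄ = (150 + 177 + 181 + 160 + 224 + 173 + 213 + 158) / 8 = 179.5000
Moving ranges: 27, 4, 21, 64, 51, 40, 55; M̄R̄ = 262.0000 / 7 = 37.4286
UCL = X̄ + 3·M̄R̄/d₂ = 179.5000 + 3 × 37.4286 / 1.128 = 279.0441

279.04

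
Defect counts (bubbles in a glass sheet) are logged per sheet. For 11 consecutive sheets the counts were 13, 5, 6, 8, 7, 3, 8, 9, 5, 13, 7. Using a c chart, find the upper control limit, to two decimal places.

15.93

c̄ = (13 + 5 + 6 + 8 + 7 + 3 + 8 + 9 + 5 + 13 + 7) / 11 = 84 / 11 = 7.6364
UCL = c̄ + 3√c̄ = 7.6364 + 3 × √7.6364 = 7.6364 + 3 × 2.7634 = 15.9266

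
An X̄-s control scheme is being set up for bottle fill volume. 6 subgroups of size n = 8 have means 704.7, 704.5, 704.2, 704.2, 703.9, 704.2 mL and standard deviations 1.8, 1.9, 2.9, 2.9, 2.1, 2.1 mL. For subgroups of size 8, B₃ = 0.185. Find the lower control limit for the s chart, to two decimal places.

0.42

s̄ = (1.8 + 1.9 + 2.9 + 2.9 + 2.1 + 2.1) / 6 = 2.2833
LCL_s = B₃·s̄ = 0.185 × 2.2833 = 0.4224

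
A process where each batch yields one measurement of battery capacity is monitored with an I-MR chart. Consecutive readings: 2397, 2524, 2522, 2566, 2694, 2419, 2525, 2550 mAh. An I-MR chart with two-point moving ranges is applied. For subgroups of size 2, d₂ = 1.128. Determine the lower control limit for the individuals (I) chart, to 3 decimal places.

2256.008

X̄ = (2397 + 2524 + 2522 + 2566 + 2694 + 2419 + 2525 + 2550) / 8 = 2524.6250
Moving ranges: 127, 2, 44, 128, 275, 106, 25; M̄R̄ = 707.0000 / 7 = 101.0000
LCL = X̄ − 3·M̄R̄/d₂ = 2524.6250 − 3 × 101.0000 / 1.128 = 2256.0080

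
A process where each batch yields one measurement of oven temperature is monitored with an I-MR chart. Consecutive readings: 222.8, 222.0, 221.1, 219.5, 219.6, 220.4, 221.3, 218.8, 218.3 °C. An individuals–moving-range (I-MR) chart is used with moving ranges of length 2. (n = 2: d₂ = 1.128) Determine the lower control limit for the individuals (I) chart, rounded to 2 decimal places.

217.73

X̄ = (222.8 + 222.0 + 221.1 + 219.5 + 219.6 + 220.4 + 221.3 + 218.8 + 218.3) / 9 = 220.4222
Moving ranges: 0.8, 0.9, 1.6, 0.1, 0.8, 0.9, 2.5, 0.5; M̄R̄ = 8.1000 / 8 = 1.0125
LCL = X̄ − 3·M̄R̄/d₂ = 220.4222 − 3 × 1.0125 / 1.128 = 217.7294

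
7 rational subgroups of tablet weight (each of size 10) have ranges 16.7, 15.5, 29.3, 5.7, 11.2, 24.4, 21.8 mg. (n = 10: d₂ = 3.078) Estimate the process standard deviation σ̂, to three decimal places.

5.783

R̄ = (16.7 + 15.5 + 29.3 + 5.7 + 11.2 + 24.4 + 21.8) / 7 = 17.8000
σ̂ = R̄ / d₂ = 17.8000 / 3.078 = 5.7830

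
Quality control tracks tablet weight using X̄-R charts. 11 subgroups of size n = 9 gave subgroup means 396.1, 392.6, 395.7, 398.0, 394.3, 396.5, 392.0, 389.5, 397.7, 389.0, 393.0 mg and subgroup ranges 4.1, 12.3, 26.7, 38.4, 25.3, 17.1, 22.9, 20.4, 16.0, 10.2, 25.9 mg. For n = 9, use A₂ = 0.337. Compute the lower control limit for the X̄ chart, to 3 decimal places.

X̄̄ = (396.1 + 392.6 + 395.7 + 398.0 + 394.3 + 396.5 + 392.0 + 389.5 + 397.7 + 389.0 + 393.0) / 11 = 4334.4000 / 11 = 394.0364
R̄ = (4.1 + 12.3 + 26.7 + 38.4 + 25.3 + 17.1 + 22.9 + 20.4 + 16.0 + 10.2 + 25.9) / 11 = 219.3000 / 11 = 19.9364
LCL = X̄̄ − A₂·R̄ = 394.0364 − 0.337 × 19.9364 = 387.3178

387.318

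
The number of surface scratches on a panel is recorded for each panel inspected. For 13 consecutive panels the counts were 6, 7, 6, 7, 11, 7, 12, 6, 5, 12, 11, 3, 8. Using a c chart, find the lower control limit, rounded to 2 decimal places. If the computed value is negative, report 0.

0.00

c̄ = (6 + 7 + 6 + 7 + 11 + 7 + 12 + 6 + 5 + 12 + 11 + 3 + 8) / 13 = 101 / 13 = 7.7692
LCL = c̄ − 3√c̄ = 7.7692 − 3 × 2.7873 = -0.5928 → 0 (cannot be negative)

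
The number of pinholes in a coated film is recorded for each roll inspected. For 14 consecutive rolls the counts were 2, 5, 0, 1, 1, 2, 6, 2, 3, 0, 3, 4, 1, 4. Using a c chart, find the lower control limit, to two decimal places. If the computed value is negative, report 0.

0.00

c̄ = (2 + 5 + 0 + 1 + 1 + 2 + 6 + 2 + 3 + 0 + 3 + 4 + 1 + 4) / 14 = 34 / 14 = 2.4286
LCL = c̄ − 3√c̄ = 2.4286 − 3 × 1.5584 = -2.2466 → 0 (cannot be negative)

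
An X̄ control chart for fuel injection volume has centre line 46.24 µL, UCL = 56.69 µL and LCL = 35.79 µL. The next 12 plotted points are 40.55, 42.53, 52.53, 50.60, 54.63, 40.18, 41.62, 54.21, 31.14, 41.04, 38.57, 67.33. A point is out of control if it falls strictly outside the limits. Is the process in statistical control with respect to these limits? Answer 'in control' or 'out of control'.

out of control

Compare each point to [35.79, 56.69]: sample 9 = 31.14 < LCL; sample 12 = 67.33 > UCL.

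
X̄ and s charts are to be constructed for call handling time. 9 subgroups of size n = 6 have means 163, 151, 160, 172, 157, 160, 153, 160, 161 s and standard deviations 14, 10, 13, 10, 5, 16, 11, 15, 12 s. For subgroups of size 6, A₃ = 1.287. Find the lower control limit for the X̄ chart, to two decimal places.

X̄̄ = (163 + 151 + 160 + 172 + 157 + 160 + 153 + 160 + 161) / 9 = 159.6667
s̄ = (14 + 10 + 13 + 10 + 5 + 16 + 11 + 15 + 12) / 9 = 11.7778
LCL = X̄̄ − A₃·s̄ = 159.6667 − 1.287 × 11.7778 = 144.5087

144.51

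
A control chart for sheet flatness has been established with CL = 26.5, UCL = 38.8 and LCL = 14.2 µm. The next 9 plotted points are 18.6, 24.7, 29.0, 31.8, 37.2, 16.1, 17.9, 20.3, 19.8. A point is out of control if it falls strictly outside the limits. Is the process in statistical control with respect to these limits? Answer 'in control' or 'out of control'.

in control

All 9 points lie within [14.2, 38.8].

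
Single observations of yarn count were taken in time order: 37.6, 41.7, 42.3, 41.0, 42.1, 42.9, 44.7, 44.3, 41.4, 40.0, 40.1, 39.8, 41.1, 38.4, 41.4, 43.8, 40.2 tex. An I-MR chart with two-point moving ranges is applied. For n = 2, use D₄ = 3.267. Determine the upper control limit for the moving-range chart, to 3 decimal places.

Moving ranges: 4.1, 0.6, 1.3, 1.1, 0.8, 1.8, 0.4, 2.9, 1.4, 0.1, 0.3, 1.3, 2.7, 3.0, 2.4, 3.6; M̄R̄ = 27.8000 / 16 = 1.7375
UCL_MR = D₄·M̄R̄ = 3.267 × 1.7375 = 5.6764

5.676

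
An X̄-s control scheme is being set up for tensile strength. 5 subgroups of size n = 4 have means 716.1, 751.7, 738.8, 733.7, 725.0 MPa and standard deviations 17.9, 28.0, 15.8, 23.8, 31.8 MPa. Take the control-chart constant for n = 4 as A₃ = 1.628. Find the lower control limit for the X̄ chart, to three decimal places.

694.867

X̄̄ = (716.1 + 751.7 + 738.8 + 733.7 + 725.0) / 5 = 733.0600
s̄ = (17.9 + 28.0 + 15.8 + 23.8 + 31.8) / 5 = 23.4600
LCL = X̄̄ − A₃·s̄ = 733.0600 − 1.628 × 23.4600 = 694.8671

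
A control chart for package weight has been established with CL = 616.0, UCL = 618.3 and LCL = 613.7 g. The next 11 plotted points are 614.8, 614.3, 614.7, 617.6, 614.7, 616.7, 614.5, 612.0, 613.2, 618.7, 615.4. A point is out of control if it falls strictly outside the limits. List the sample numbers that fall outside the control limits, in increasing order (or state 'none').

Compare each point to [613.7, 618.3]: sample 8 = 612.0 < LCL; sample 9 = 613.2 < LCL; sample 10 = 618.7 > UCL.

8, 9, 10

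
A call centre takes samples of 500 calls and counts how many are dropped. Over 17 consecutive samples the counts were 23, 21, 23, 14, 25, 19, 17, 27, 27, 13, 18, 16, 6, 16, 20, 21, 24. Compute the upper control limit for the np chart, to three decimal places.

p̄ = Σdᵢ / (k·n) = 330 / (17 × 500) = 0.03882
UCL = np̄ + 3·√(np̄(1−p̄)) = 19.4118 + 3 × √(19.4118×0.96118) = 19.4118 + 3 × 4.3195 = 32.3703

32.370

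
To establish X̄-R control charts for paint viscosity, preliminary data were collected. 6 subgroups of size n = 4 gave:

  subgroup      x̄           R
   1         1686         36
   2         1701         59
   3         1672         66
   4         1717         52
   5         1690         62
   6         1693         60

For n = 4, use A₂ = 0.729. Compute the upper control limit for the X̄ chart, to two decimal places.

X̄̄ = (1686 + 1701 + 1672 + 1717 + 1690 + 1693) / 6 = 10159.0000 / 6 = 1693.1667
R̄ = (36 + 59 + 66 + 52 + 62 + 60) / 6 = 335.0000 / 6 = 55.8333
UCL = X̄̄ + A₂·R̄ = 1693.1667 + 0.729 × 55.8333 = 1733.8692

1733.87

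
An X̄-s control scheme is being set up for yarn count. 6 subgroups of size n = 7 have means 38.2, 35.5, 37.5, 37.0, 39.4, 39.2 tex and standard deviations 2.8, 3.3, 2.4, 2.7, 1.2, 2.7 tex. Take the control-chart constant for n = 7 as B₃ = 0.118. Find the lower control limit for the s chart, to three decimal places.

s̄ = (2.8 + 3.3 + 2.4 + 2.7 + 1.2 + 2.7) / 6 = 2.5167
LCL_s = B₃·s̄ = 0.118 × 2.5167 = 0.2970

0.297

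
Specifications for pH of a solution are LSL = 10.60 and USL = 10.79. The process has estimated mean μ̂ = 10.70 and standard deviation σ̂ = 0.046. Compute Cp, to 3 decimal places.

Cp = (USL − LSL) / (6σ̂) = (10.79 − 10.60) / (6 × 0.046) = 0.1900 / 0.2760 = 0.6884

0.688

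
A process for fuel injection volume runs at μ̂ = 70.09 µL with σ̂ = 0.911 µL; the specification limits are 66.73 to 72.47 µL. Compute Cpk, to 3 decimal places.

0.871

Cpu = (USL − μ̂) / (3σ̂) = (72.47 − 70.09) / (3 × 0.911) = 0.8708; Cpl = (μ̂ − LSL) / (3σ̂) = (70.09 − 66.73) / (3 × 0.911) = 1.2294; Cpk = min(Cpu, Cpl) = 0.8708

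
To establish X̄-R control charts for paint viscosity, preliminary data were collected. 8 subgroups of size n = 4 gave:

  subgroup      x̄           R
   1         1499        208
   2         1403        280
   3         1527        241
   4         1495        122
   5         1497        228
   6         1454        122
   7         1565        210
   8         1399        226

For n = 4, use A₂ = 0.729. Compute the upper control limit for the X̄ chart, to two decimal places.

X̄̄ = (1499 + 1403 + 1527 + 1495 + 1497 + 1454 + 1565 + 1399) / 8 = 11839.0000 / 8 = 1479.8750
R̄ = (208 + 280 + 241 + 122 + 228 + 122 + 210 + 226) / 8 = 1637.0000 / 8 = 204.6250
UCL = X̄̄ + A₂·R̄ = 1479.8750 + 0.729 × 204.6250 = 1629.0466

1629.05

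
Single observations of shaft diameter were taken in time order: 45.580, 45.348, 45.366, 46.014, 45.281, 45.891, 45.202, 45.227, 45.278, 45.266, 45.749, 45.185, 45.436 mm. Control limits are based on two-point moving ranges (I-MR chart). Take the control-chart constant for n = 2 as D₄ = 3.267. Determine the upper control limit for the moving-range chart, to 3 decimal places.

1.175

Moving ranges: 0.232, 0.018, 0.648, 0.733, 0.610, 0.689, 0.025, 0.051, 0.012, 0.483, 0.564, 0.251; M̄R̄ = 4.3160 / 12 = 0.3597
UCL_MR = D₄·M̄R̄ = 3.267 × 0.3597 = 1.1750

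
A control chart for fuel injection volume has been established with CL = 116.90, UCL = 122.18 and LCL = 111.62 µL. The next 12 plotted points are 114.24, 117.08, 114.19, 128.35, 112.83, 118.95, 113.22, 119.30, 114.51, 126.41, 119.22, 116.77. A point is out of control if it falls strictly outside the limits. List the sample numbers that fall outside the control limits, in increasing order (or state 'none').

Compare each point to [111.62, 122.18]: sample 4 = 128.35 > UCL; sample 10 = 126.41 > UCL.

4, 10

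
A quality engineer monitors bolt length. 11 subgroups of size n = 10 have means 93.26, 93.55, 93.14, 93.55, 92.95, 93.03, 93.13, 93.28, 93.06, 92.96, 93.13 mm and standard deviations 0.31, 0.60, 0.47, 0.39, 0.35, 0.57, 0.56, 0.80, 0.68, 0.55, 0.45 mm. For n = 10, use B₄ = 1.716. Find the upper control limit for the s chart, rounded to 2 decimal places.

0.89

s̄ = (0.31 + 0.60 + 0.47 + 0.39 + 0.35 + 0.57 + 0.56 + 0.80 + 0.68 + 0.55 + 0.45) / 11 = 0.5209
UCL_s = B₄·s̄ = 1.716 × 0.5209 = 0.8939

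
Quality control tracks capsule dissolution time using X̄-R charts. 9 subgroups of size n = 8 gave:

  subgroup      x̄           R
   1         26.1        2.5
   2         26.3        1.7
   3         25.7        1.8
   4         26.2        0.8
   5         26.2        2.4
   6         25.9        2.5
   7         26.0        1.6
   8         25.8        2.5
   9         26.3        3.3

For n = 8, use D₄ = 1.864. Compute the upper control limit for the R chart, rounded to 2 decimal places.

3.96

R̄ = (2.5 + 1.7 + 1.8 + 0.8 + 2.4 + 2.5 + 1.6 + 2.5 + 3.3) / 9 = 19.1000 / 9 = 2.1222
UCL_R = D₄·R̄ = 1.864 × 2.1222 = 3.9558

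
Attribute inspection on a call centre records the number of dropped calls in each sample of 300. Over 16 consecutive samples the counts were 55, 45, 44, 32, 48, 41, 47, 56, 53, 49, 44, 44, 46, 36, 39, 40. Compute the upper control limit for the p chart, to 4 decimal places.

0.2116

p̄ = Σdᵢ / (k·n) = 719 / (16 × 300) = 0.14979
UCL = p̄ + 3·√(p̄(1−p̄)/n) = 0.14979 + 3 × √(0.14979×0.85021/300) = 0.14979 + 3 × 0.02060 = 0.21160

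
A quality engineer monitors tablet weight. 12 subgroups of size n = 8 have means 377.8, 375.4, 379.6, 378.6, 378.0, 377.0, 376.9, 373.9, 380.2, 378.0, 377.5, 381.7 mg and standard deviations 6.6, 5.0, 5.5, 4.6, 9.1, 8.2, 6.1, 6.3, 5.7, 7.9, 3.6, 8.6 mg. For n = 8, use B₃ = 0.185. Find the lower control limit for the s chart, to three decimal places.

s̄ = (6.6 + 5.0 + 5.5 + 4.6 + 9.1 + 8.2 + 6.1 + 6.3 + 5.7 + 7.9 + 3.6 + 8.6) / 12 = 6.4333
LCL_s = B₃·s̄ = 0.185 × 6.4333 = 1.1902

1.190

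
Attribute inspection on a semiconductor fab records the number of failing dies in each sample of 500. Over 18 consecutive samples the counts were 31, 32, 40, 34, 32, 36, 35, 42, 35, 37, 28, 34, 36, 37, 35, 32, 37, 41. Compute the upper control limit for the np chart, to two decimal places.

p̄ = Σdᵢ / (k·n) = 634 / (18 × 500) = 0.07044
UCL = np̄ + 3·√(np̄(1−p̄)) = 35.2222 + 3 × √(35.2222×0.92956) = 35.2222 + 3 × 5.7220 = 52.3882

52.39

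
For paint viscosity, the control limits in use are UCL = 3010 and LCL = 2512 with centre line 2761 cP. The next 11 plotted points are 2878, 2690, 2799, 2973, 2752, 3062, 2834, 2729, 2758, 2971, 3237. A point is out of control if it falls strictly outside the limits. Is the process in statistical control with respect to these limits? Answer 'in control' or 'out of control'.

out of control

Compare each point to [2512, 3010]: sample 6 = 3062 > UCL; sample 11 = 3237 > UCL.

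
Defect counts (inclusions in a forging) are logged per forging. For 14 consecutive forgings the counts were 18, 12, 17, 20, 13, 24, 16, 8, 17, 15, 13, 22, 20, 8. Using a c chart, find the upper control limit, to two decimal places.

27.90

c̄ = (18 + 12 + 17 + 20 + 13 + 24 + 16 + 8 + 17 + 15 + 13 + 22 + 20 + 8) / 14 = 223 / 14 = 15.9286
UCL = c̄ + 3√c̄ = 15.9286 + 3 × √15.9286 = 15.9286 + 3 × 3.9911 = 27.9018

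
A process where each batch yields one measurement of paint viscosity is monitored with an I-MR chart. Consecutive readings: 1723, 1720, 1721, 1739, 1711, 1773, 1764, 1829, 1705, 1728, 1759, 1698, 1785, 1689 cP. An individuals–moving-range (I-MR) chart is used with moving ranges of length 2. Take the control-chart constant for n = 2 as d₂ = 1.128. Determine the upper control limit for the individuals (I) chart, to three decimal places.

1863.243

X̄ = (1723 + 1720 + 1721 + 1739 + 1711 + 1773 + 1764 + 1829 + 1705 + 1728 + 1759 + 1698 + 1785 + 1689) / 14 = 1738.8571
Moving ranges: 3, 1, 18, 28, 62, 9, 65, 124, 23, 31, 61, 87, 96; M̄R̄ = 608.0000 / 13 = 46.7692
UCL = X̄ + 3·M̄R̄/d₂ = 1738.8571 + 3 × 46.7692 / 1.128 = 1863.2434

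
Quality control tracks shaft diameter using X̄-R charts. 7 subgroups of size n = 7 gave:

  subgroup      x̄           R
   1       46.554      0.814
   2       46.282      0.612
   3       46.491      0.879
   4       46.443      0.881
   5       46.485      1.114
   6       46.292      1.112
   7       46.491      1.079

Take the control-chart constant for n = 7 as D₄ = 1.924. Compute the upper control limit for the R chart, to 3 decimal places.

1.784

R̄ = (0.814 + 0.612 + 0.879 + 0.881 + 1.114 + 1.112 + 1.079) / 7 = 6.4910 / 7 = 0.9273
UCL_R = D₄·R̄ = 1.924 × 0.9273 = 1.7841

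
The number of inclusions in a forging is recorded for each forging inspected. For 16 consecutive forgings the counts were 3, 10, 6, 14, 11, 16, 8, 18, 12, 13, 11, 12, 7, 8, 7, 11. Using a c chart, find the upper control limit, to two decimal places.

c̄ = (3 + 10 + 6 + 14 + 11 + 16 + 8 + 18 + 12 + 13 + 11 + 12 + 7 + 8 + 7 + 11) / 16 = 167 / 16 = 10.4375
UCL = c̄ + 3√c̄ = 10.4375 + 3 × √10.4375 = 10.4375 + 3 × 3.2307 = 20.1296

20.13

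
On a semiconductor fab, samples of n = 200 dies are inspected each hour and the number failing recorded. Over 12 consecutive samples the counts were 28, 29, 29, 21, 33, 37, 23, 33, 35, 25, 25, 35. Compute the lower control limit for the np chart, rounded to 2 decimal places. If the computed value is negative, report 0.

14.39

p̄ = Σdᵢ / (k·n) = 353 / (12 × 200) = 0.14708
LCL = np̄ − 3·√(np̄(1−p̄)) = 29.4167 − 3 × 5.0090 = 14.3897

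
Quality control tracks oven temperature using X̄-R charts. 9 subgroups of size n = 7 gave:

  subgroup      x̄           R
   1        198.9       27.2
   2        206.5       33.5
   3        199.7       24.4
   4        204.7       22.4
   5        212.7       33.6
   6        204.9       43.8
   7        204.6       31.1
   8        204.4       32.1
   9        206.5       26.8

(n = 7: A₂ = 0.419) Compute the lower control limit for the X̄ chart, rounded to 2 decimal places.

X̄̄ = (198.9 + 206.5 + 199.7 + 204.7 + 212.7 + 204.9 + 204.6 + 204.4 + 206.5) / 9 = 1842.9000 / 9 = 204.7667
R̄ = (27.2 + 33.5 + 24.4 + 22.4 + 33.6 + 43.8 + 31.1 + 32.1 + 26.8) / 9 = 274.9000 / 9 = 30.5444
LCL = X̄̄ − A₂·R̄ = 204.7667 − 0.419 × 30.5444 = 191.9685

191.97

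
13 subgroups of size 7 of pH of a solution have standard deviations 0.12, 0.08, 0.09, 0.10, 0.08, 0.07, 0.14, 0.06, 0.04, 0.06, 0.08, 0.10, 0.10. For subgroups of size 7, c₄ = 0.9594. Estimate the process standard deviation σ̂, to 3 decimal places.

s̄ = (0.12 + 0.08 + 0.09 + 0.10 + 0.08 + 0.07 + 0.14 + 0.06 + 0.04 + 0.06 + 0.08 + 0.10 + 0.10) / 13 = 0.0862
σ̂ = s̄ / c₄ = 0.0862 / 0.9594 = 0.0898

0.090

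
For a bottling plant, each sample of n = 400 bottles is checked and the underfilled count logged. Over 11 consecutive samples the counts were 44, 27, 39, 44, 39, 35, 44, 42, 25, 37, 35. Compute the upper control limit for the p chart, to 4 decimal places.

p̄ = Σdᵢ / (k·n) = 411 / (11 × 400) = 0.09341
UCL = p̄ + 3·√(p̄(1−p̄)/n) = 0.09341 + 3 × √(0.09341×0.90659/400) = 0.09341 + 3 × 0.01455 = 0.13706

0.1371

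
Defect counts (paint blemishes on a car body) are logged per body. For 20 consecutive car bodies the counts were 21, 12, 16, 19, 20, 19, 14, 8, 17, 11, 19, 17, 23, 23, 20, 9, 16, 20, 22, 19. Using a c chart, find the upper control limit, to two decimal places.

29.71

c̄ = (21 + 12 + 16 + 19 + 20 + 19 + 14 + 8 + 17 + 11 + 19 + 17 + 23 + 23 + 20 + 9 + 16 + 20 + 22 + 19) / 20 = 345 / 20 = 17.2500
UCL = c̄ + 3√c̄ = 17.2500 + 3 × √17.2500 = 17.2500 + 3 × 4.1533 = 29.7099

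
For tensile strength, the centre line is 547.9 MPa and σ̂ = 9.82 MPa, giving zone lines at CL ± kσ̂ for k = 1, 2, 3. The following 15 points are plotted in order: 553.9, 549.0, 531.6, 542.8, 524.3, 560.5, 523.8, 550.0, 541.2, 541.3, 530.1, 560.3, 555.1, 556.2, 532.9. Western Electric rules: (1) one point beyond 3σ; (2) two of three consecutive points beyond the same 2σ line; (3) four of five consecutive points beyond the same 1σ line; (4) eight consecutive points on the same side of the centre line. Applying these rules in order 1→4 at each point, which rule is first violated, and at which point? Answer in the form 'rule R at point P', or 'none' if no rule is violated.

rule 2 at point 7

Zone of each point (C = within 1σ̂, B = 1σ̂–2σ̂, A = 2σ̂–3σ̂, * = beyond 3σ̂; sign = side of CL): 1:+C, 2:+C, 3:-B, 4:-C, 5:-A, 6:+B, 7:-A, 8:+C, 9:-C, 10:-C, 11:-B, 12:+B, 13:+C, 14:+C, 15:-B
Rule 2 (two of three consecutive points beyond the same 2σ limit) is satisfied at point 7.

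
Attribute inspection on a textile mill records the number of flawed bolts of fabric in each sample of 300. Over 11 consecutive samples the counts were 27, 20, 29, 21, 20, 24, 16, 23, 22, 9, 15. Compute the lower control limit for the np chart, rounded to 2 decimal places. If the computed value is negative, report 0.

p̄ = Σdᵢ / (k·n) = 226 / (11 × 300) = 0.06848
LCL = np̄ − 3·√(np̄(1−p̄)) = 20.5455 − 3 × 4.3747 = 7.4212

7.42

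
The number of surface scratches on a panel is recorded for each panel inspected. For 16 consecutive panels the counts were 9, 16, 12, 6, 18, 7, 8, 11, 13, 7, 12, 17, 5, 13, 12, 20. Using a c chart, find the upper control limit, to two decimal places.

c̄ = (9 + 16 + 12 + 6 + 18 + 7 + 8 + 11 + 13 + 7 + 12 + 17 + 5 + 13 + 12 + 20) / 16 = 186 / 16 = 11.6250
UCL = c̄ + 3√c̄ = 11.6250 + 3 × √11.6250 = 11.6250 + 3 × 3.4095 = 21.8536

21.85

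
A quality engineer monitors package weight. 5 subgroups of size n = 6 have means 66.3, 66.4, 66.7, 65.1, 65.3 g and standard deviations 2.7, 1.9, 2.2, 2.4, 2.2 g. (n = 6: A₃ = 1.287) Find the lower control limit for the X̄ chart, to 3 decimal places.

63.026

X̄̄ = (66.3 + 66.4 + 66.7 + 65.1 + 65.3) / 5 = 65.9600
s̄ = (2.7 + 1.9 + 2.2 + 2.4 + 2.2) / 5 = 2.2800
LCL = X̄̄ − A₃·s̄ = 65.9600 − 1.287 × 2.2800 = 63.0256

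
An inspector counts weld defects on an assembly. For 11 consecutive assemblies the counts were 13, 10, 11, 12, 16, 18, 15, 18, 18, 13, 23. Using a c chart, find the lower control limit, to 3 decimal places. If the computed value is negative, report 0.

c̄ = (13 + 10 + 11 + 12 + 16 + 18 + 15 + 18 + 18 + 13 + 23) / 11 = 167 / 11 = 15.1818
LCL = c̄ − 3√c̄ = 15.1818 − 3 × 3.8964 = 3.4927

3.493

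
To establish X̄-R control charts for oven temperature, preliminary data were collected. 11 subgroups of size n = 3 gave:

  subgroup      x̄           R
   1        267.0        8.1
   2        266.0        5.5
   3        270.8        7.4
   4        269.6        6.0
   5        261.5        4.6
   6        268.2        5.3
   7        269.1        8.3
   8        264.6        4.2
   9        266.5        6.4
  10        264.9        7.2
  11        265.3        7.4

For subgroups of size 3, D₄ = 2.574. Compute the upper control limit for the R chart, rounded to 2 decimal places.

16.47

R̄ = (8.1 + 5.5 + 7.4 + 6.0 + 4.6 + 5.3 + 8.3 + 4.2 + 6.4 + 7.2 + 7.4) / 11 = 70.4000 / 11 = 6.4000
UCL_R = D₄·R̄ = 2.574 × 6.4000 = 16.4736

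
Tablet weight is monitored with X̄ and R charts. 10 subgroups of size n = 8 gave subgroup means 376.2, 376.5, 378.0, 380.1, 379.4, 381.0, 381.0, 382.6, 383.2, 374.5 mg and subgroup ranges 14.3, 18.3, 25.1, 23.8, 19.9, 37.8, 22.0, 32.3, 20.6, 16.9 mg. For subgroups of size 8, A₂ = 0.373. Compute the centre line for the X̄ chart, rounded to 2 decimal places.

X̄̄ = (376.2 + 376.5 + 378.0 + 380.1 + 379.4 + 381.0 + 381.0 + 382.6 + 383.2 + 374.5) / 10 = 3792.5000 / 10 = 379.2500
CL = X̄̄ = 379.2500

379.25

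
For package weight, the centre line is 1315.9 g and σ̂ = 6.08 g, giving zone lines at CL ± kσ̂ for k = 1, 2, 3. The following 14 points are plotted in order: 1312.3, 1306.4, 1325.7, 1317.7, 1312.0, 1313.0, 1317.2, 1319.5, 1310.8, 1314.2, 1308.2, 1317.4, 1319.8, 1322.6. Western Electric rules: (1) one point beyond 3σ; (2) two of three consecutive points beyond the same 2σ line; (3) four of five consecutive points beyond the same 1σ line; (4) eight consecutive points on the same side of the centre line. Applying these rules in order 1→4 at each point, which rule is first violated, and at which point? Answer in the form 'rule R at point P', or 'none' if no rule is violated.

Zone of each point (C = within 1σ̂, B = 1σ̂–2σ̂, A = 2σ̂–3σ̂, * = beyond 3σ̂; sign = side of CL): 1:-C, 2:-B, 3:+B, 4:+C, 5:-C, 6:-C, 7:+C, 8:+C, 9:-C, 10:-C, 11:-B, 12:+C, 13:+C, 14:+B
No rule fires across all 14 points.

none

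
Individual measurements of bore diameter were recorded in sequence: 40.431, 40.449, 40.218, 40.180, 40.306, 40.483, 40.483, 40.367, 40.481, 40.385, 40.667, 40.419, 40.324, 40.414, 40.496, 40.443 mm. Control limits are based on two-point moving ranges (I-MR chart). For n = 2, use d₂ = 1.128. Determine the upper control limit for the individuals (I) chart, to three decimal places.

40.722

X̄ = (40.431 + 40.449 + 40.218 + 40.180 + 40.306 + 40.483 + 40.483 + 40.367 + 40.481 + 40.385 + 40.667 + 40.419 + 40.324 + 40.414 + 40.496 + 40.443) / 16 = 40.4091
Moving ranges: 0.018, 0.231, 0.038, 0.126, 0.177, 0.000, 0.116, 0.114, 0.096, 0.282, 0.248, 0.095, 0.090, 0.082, 0.053; M̄R̄ = 1.7660 / 15 = 0.1177
UCL = X̄ + 3·M̄R̄/d₂ = 40.4091 + 3 × 0.1177 / 1.128 = 40.7222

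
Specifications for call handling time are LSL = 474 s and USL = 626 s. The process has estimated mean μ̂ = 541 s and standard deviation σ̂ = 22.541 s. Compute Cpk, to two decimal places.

0.99

Cpu = (USL − μ̂) / (3σ̂) = (626 − 541) / (3 × 22.541) = 1.2570; Cpl = (μ̂ − LSL) / (3σ̂) = (541 − 474) / (3 × 22.541) = 0.9908; Cpk = min(Cpu, Cpl) = 0.9908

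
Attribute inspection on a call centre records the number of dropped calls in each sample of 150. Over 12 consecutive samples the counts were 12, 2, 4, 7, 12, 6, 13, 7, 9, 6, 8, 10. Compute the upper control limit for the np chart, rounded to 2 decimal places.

p̄ = Σdᵢ / (k·n) = 96 / (12 × 150) = 0.05333
UCL = np̄ + 3·√(np̄(1−p̄)) = 8.0000 + 3 × √(8.0000×0.94667) = 8.0000 + 3 × 2.7520 = 16.2559

16.26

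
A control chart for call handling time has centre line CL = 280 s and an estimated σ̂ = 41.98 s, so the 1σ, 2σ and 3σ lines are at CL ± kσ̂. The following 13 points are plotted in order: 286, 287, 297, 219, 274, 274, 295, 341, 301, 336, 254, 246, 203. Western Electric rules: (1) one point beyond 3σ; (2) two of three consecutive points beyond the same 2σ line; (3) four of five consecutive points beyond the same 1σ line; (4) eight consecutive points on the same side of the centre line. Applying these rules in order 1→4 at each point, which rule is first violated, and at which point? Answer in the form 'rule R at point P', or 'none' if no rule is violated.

Zone of each point (C = within 1σ̂, B = 1σ̂–2σ̂, A = 2σ̂–3σ̂, * = beyond 3σ̂; sign = side of CL): 1:+C, 2:+C, 3:+C, 4:-B, 5:-C, 6:-C, 7:+C, 8:+B, 9:+C, 10:+B, 11:-C, 12:-C, 13:-B
No rule fires across all 13 points.

none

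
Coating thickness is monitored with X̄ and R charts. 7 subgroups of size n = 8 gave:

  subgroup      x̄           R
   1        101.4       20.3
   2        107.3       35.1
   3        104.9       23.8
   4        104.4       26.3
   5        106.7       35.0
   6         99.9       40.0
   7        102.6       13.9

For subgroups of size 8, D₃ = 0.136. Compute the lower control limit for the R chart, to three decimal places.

R̄ = (20.3 + 35.1 + 23.8 + 26.3 + 35.0 + 40.0 + 13.9) / 7 = 194.4000 / 7 = 27.7714
LCL_R = D₃·R̄ = 0.136 × 27.7714 = 3.7769

3.777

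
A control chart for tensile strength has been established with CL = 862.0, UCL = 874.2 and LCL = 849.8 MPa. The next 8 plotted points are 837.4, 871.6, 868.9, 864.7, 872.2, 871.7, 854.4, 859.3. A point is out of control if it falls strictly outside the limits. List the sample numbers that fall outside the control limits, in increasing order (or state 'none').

Compare each point to [849.8, 874.2]: sample 1 = 837.4 < LCL.

1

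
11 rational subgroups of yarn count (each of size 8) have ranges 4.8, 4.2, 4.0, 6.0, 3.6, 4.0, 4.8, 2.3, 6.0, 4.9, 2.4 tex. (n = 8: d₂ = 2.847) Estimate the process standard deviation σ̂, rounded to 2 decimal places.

R̄ = (4.8 + 4.2 + 4.0 + 6.0 + 3.6 + 4.0 + 4.8 + 2.3 + 6.0 + 4.9 + 2.4) / 11 = 4.2727
σ̂ = R̄ / d₂ = 4.2727 / 2.847 = 1.5008

1.50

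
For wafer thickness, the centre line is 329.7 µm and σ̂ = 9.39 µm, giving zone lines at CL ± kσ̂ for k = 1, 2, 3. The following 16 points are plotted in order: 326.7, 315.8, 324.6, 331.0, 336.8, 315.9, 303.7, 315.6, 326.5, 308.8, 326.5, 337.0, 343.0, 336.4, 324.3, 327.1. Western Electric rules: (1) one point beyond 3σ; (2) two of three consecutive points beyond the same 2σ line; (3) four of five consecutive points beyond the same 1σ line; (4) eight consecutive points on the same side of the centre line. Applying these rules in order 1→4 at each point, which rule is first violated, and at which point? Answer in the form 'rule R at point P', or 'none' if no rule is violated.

rule 3 at point 10

Zone of each point (C = within 1σ̂, B = 1σ̂–2σ̂, A = 2σ̂–3σ̂, * = beyond 3σ̂; sign = side of CL): 1:-C, 2:-B, 3:-C, 4:+C, 5:+C, 6:-B, 7:-A, 8:-B, 9:-C, 10:-A, 11:-C, 12:+C, 13:+B, 14:+C, 15:-C, 16:-C
Rule 3 (four of five consecutive points beyond the same 1σ limit) is satisfied at point 10.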